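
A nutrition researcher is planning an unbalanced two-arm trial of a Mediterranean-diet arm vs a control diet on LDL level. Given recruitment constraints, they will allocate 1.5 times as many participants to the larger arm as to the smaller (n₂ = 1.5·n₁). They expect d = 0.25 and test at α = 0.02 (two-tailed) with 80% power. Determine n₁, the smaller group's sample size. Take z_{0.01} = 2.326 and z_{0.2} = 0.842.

With allocation ratio k = n₂/n₁ = 1.5, Var(x̄₁−x̄₂) = σ²(1/n₁ + 1/(k·n₁)) = σ²·(k+1)/(k·n₁).
So n₁ = (1 + 1/k)·((z_{α/2} + z_β)/d)² = 1.667 × (3.168/0.25)².
n₁ = 1.667 × 160.58 = 267.6.
Round up: n₁ = 268, giving n₂ = 1.5 × 268 = 402.

n₁ = 268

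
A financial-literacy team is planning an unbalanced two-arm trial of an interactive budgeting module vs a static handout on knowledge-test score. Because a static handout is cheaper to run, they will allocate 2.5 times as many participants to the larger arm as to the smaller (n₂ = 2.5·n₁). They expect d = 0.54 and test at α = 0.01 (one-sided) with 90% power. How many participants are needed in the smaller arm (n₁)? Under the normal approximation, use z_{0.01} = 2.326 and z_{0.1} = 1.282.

n₁ = 63

With allocation ratio k = n₂/n₁ = 2.5, Var(x̄₁−x̄₂) = σ²(1/n₁ + 1/(k·n₁)) = σ²·(k+1)/(k·n₁).
So n₁ = (1 + 1/k)·((z_{α} + z_β)/d)² = 1.400 × (3.608/0.54)².
n₁ = 1.400 × 44.64 = 62.5.
Round up: n₁ = 63, giving n₂ = ⌈2.5 × 63⌉ = ⌈157.5⌉ = 158.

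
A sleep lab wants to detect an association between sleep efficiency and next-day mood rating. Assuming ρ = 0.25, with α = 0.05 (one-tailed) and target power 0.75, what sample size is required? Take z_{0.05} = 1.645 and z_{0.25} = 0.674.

n = 86

Fisher's z: C = ½·ln((1+r)/(1−r)) = ½·ln(1.6667) = 0.2554.
n = ((z_{α} + z_β)/C)² + 3.
(1.645 + 0.674) / 0.2554 = 2.319 / 0.2554 = 9.080.
n = 9.080² + 3 = 82.44 + 3 = 85.4.
Round up.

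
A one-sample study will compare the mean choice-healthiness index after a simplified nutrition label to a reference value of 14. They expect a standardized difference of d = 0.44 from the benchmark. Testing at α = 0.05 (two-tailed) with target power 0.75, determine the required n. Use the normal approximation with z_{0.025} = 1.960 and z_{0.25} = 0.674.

For a one-sample test: n = ((z_{α/2} + z_β) / d)².
z_{α/2} + z_β = 1.960 + 0.674 = 2.634.
n = (2.634 / 0.44)² = 5.986² = 35.84.
Round up.

n = 36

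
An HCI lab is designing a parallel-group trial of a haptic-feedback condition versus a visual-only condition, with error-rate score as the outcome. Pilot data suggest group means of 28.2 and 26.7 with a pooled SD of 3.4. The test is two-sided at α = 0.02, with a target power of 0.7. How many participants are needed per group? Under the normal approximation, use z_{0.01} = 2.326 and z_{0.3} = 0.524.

n = 84 per group

Cohen's d = |M₁ − M₂| / SD_pooled = |28.2 − 26.7| / 3.4 = 1.5 / 3.4 = 0.441.
For two independent groups with equal n: n = 2·((z_{α/2} + z_β) / d)².
z_{α/2} + z_β = 2.326 + 0.524 = 2.850.
n = 2 × (2.850 / 0.441)² = 2 × 6.463² = 2 × 41.77 = 83.5.
Round up to the next whole participant.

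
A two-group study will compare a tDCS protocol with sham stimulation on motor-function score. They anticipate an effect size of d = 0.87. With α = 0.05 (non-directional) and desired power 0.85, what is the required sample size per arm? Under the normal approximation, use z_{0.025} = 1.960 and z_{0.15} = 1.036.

For two independent groups with equal n: n = 2·((z_{α/2} + z_β) / d)².
z_{α/2} + z_β = 1.960 + 1.036 = 2.996.
n = 2 × (2.996 / 0.87)² = 2 × 3.444² = 2 × 11.86 = 23.7.
Round up to the next whole participant.

n = 24 per group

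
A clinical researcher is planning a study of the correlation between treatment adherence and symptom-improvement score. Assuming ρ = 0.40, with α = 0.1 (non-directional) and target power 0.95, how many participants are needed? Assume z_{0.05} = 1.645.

Fisher's z: C = ½·ln((1+r)/(1−r)) = ½·ln(2.3333) = 0.4236.
n = ((z_{α/2} + z_β)/C)² + 3.
(1.645 + 1.645) / 0.4236 = 3.290 / 0.4236 = 7.767.
n = 7.767² + 3 = 60.32 + 3 = 63.3.
Round up.

n = 64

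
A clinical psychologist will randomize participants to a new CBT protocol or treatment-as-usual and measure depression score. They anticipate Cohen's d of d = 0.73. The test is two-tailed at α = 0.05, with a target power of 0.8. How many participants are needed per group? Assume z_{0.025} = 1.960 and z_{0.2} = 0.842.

n = 30 per group

For two independent groups with equal n: n = 2·((z_{α/2} + z_β) / d)².
z_{α/2} + z_β = 1.960 + 0.842 = 2.802.
n = 2 × (2.802 / 0.73)² = 2 × 3.838² = 2 × 14.73 = 29.5.
Round up to the next whole participant.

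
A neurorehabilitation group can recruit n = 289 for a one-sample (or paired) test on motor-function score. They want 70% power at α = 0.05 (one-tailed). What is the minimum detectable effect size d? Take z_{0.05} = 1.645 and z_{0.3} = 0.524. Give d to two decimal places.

For a single sample (or paired design) of n = 289: d_min = (z_{α} + z_β)/√n.
z-sum = 1.645 + 0.524 = 2.169.
d_min = 2.169 / √289 = 2.169 / 17.000 = 0.128.

d_min ≈ 0.13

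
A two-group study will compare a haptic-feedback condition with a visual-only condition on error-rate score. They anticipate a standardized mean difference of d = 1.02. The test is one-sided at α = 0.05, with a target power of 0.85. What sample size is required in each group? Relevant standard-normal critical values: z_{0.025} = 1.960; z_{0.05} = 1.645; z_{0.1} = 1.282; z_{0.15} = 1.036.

For two independent groups with equal n: n = 2·((z_{α} + z_β) / d)².
z_{α} + z_β = 1.645 + 1.036 = 2.681.
n = 2 × (2.681 / 1.02)² = 2 × 2.628² = 2 × 6.91 = 13.8.
Round up to the next whole participant.

n = 14 per group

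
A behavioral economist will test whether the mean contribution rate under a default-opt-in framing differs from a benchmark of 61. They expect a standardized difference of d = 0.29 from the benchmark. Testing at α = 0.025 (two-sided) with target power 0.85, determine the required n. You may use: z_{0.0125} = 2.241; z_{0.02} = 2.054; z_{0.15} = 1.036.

For a one-sample test: n = ((z_{α/2} + z_β) / d)².
z_{α/2} + z_β = 2.241 + 1.036 = 3.277.
n = (3.277 / 0.29)² = 11.300² = 127.69.
Round up.

n = 128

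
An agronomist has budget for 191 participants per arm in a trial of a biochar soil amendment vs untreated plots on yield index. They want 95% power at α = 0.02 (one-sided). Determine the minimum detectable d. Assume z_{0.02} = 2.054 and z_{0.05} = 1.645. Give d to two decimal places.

For two independent groups of n = 191 each: d_min = (z_{α} + z_β)·√(2/n).
z-sum = 2.054 + 1.645 = 3.699.
d_min = 3.699 × √(2/191) = 3.699 × 0.1023 = 0.379.

d_min ≈ 0.38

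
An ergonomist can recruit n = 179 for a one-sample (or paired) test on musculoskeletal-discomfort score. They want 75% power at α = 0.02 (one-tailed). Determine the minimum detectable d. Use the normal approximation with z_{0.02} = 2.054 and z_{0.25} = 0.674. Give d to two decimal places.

d_min ≈ 0.20

For a single sample (or paired design) of n = 179: d_min = (z_{α} + z_β)/√n.
z-sum = 2.054 + 0.674 = 2.728.
d_min = 2.728 / √179 = 2.728 / 13.379 = 0.204.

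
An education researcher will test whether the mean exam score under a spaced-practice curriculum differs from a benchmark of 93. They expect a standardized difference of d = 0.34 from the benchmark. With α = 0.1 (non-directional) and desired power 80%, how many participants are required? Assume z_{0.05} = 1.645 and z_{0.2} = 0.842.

For a one-sample test: n = ((z_{α/2} + z_β) / d)².
z_{α/2} + z_β = 1.645 + 0.842 = 2.487.
n = (2.487 / 0.34)² = 7.315² = 53.50.
Round up.

n = 54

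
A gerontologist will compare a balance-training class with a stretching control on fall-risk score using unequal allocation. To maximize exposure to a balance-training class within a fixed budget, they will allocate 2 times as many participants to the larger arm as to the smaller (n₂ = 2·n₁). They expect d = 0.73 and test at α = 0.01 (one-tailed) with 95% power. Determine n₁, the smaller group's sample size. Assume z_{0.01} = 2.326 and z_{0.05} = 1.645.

n₁ = 45

With allocation ratio k = n₂/n₁ = 2, Var(x̄₁−x̄₂) = σ²(1/n₁ + 1/(k·n₁)) = σ²·(k+1)/(k·n₁).
So n₁ = (1 + 1/k)·((z_{α} + z_β)/d)² = 1.500 × (3.971/0.73)².
n₁ = 1.500 × 29.59 = 44.4.
Round up: n₁ = 45, giving n₂ = 2 × 45 = 90.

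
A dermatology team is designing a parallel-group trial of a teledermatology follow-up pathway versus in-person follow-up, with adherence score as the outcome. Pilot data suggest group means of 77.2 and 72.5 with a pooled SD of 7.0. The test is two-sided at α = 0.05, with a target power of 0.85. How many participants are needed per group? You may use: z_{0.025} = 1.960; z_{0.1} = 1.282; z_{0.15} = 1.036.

Cohen's d = |M₁ − M₂| / SD_pooled = |77.2 − 72.5| / 7.0 = 4.7 / 7.0 = 0.671.
For two independent groups with equal n: n = 2·((z_{α/2} + z_β) / d)².
z_{α/2} + z_β = 1.960 + 1.036 = 2.996.
n = 2 × (2.996 / 0.671)² = 2 × 4.465² = 2 × 19.94 = 39.9.
Round up to the next whole participant.

n = 40 per group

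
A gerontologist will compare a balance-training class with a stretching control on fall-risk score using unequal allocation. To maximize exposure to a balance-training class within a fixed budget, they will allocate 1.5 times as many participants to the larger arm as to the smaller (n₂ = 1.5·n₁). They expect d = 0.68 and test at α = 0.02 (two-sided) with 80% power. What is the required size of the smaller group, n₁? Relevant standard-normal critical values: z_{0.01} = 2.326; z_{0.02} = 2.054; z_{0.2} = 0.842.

n₁ = 37

With allocation ratio k = n₂/n₁ = 1.5, Var(x̄₁−x̄₂) = σ²(1/n₁ + 1/(k·n₁)) = σ²·(k+1)/(k·n₁).
So n₁ = (1 + 1/k)·((z_{α/2} + z_β)/d)² = 1.667 × (3.168/0.68)².
n₁ = 1.667 × 21.70 = 36.2.
Round up: n₁ = 37, giving n₂ = ⌈1.5 × 37⌉ = ⌈55.5⌉ = 56.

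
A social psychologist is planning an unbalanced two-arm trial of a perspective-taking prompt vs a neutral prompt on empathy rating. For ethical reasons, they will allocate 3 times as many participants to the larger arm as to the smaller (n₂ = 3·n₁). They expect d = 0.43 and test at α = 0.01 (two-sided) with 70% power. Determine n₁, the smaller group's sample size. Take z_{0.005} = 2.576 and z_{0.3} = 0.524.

With allocation ratio k = n₂/n₁ = 3, Var(x̄₁−x̄₂) = σ²(1/n₁ + 1/(k·n₁)) = σ²·(k+1)/(k·n₁).
So n₁ = (1 + 1/k)·((z_{α/2} + z_β)/d)² = 1.333 × (3.100/0.43)².
n₁ = 1.333 × 51.97 = 69.3.
Round up: n₁ = 70, giving n₂ = 3 × 70 = 210.

n₁ = 70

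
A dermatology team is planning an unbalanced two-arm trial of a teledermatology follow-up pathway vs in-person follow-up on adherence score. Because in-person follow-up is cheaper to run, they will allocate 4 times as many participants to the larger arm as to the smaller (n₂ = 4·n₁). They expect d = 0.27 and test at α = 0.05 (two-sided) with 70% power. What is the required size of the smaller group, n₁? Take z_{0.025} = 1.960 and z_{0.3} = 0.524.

n₁ = 106

With allocation ratio k = n₂/n₁ = 4, Var(x̄₁−x̄₂) = σ²(1/n₁ + 1/(k·n₁)) = σ²·(k+1)/(k·n₁).
So n₁ = (1 + 1/k)·((z_{α/2} + z_β)/d)² = 1.250 × (2.484/0.27)².
n₁ = 1.250 × 84.64 = 105.8.
Round up: n₁ = 106, giving n₂ = 4 × 106 = 424.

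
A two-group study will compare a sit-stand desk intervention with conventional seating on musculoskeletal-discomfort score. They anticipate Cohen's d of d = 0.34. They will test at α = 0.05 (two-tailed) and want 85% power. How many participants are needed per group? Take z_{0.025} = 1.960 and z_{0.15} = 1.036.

n = 156 per group

For two independent groups with equal n: n = 2·((z_{α/2} + z_β) / d)².
z_{α/2} + z_β = 1.960 + 1.036 = 2.996.
n = 2 × (2.996 / 0.34)² = 2 × 8.812² = 2 × 77.65 = 155.3.
Round up to the next whole participant.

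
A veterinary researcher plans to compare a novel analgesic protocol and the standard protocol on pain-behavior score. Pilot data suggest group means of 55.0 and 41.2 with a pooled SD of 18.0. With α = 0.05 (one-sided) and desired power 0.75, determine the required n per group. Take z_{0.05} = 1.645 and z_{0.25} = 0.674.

n = 19 per group

Cohen's d = |M₁ − M₂| / SD_pooled = |55.0 − 41.2| / 18.0 = 13.8 / 18.0 = 0.767.
For two independent groups with equal n: n = 2·((z_{α} + z_β) / d)².
z_{α} + z_β = 1.645 + 0.674 = 2.319.
n = 2 × (2.319 / 0.767)² = 2 × 3.023² = 2 × 9.14 = 18.3.
Round up to the next whole participant.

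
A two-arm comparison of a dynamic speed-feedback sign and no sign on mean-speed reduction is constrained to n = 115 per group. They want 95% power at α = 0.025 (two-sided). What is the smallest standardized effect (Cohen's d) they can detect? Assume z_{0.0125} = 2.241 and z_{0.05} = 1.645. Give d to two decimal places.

For two independent groups of n = 115 each: d_min = (z_{α/2} + z_β)·√(2/n).
z-sum = 2.241 + 1.645 = 3.886.
d_min = 3.886 × √(2/115) = 3.886 × 0.1319 = 0.512.

d_min ≈ 0.51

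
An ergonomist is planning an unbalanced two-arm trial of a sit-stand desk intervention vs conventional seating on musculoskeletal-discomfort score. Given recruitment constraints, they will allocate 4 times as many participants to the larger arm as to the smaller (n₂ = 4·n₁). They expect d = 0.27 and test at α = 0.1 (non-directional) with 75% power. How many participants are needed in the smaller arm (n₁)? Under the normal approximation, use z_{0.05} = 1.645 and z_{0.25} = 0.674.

With allocation ratio k = n₂/n₁ = 4, Var(x̄₁−x̄₂) = σ²(1/n₁ + 1/(k·n₁)) = σ²·(k+1)/(k·n₁).
So n₁ = (1 + 1/k)·((z_{α/2} + z_β)/d)² = 1.250 × (2.319/0.27)².
n₁ = 1.250 × 73.77 = 92.2.
Round up: n₁ = 93, giving n₂ = 4 × 93 = 372.

n₁ = 93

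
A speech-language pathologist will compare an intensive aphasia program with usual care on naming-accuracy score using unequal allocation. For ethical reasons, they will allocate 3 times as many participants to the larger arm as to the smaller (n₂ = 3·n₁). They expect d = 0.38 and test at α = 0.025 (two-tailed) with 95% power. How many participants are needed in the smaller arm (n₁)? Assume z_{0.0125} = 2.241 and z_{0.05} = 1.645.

With allocation ratio k = n₂/n₁ = 3, Var(x̄₁−x̄₂) = σ²(1/n₁ + 1/(k·n₁)) = σ²·(k+1)/(k·n₁).
So n₁ = (1 + 1/k)·((z_{α/2} + z_β)/d)² = 1.333 × (3.886/0.38)².
n₁ = 1.333 × 104.58 = 139.4.
Round up: n₁ = 140, giving n₂ = 3 × 140 = 420.

n₁ = 140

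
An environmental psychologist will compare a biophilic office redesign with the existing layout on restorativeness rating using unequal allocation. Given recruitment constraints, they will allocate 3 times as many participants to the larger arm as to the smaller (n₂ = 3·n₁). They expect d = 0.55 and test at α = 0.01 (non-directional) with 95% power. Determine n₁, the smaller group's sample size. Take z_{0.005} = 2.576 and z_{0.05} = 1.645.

With allocation ratio k = n₂/n₁ = 3, Var(x̄₁−x̄₂) = σ²(1/n₁ + 1/(k·n₁)) = σ²·(k+1)/(k·n₁).
So n₁ = (1 + 1/k)·((z_{α/2} + z_β)/d)² = 1.333 × (4.221/0.55)².
n₁ = 1.333 × 58.90 = 78.5.
Round up: n₁ = 79, giving n₂ = 3 × 79 = 237.

n₁ = 79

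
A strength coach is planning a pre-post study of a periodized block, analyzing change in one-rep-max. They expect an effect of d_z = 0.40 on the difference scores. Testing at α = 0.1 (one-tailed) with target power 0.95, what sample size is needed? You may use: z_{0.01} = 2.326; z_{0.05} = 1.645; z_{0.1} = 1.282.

For a paired (one-sample on differences) test: n = ((z_{α} + z_β) / d)².
z_{α} + z_β = 1.282 + 1.645 = 2.927.
n = (2.927 / 0.40)² = 7.317² = 53.55.
Round up.

n = 54 pairs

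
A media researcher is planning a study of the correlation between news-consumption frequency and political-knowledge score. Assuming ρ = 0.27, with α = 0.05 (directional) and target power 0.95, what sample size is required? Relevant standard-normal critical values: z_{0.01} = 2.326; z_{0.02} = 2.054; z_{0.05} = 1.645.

Fisher's z: C = ½·ln((1+r)/(1−r)) = ½·ln(1.7397) = 0.2769.
n = ((z_{α} + z_β)/C)² + 3.
(1.645 + 1.645) / 0.2769 = 3.290 / 0.2769 = 11.882.
n = 11.882² + 3 = 141.17 + 3 = 144.2.
Round up.

n = 145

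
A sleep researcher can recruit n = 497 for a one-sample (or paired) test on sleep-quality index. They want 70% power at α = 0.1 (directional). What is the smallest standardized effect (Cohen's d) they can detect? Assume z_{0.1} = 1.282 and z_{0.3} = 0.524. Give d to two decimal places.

d_min ≈ 0.08

For a single sample (or paired design) of n = 497: d_min = (z_{α} + z_β)/√n.
z-sum = 1.282 + 0.524 = 1.806.
d_min = 1.806 / √497 = 1.806 / 22.293 = 0.081.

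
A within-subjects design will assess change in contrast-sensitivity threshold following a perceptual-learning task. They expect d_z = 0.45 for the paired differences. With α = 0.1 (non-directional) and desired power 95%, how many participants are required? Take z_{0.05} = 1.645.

For a paired (one-sample on differences) test: n = ((z_{α/2} + z_β) / d)².
z_{α/2} + z_β = 1.645 + 1.645 = 3.290.
n = (3.290 / 0.45)² = 7.311² = 53.45.
Round up.

n = 54 pairs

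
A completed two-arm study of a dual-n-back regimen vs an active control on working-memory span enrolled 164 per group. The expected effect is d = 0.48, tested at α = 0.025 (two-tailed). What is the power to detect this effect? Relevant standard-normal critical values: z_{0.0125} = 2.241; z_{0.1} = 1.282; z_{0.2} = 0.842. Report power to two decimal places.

For two equal groups, power = Φ(d·√(n/2) − z_{α/2}).
d·√(n/2) = 0.48 × √(164/2) = 0.48 × 9.055 = 4.347.
z_β = 4.347 − 2.241 = 2.106.
Power = Φ(2.106) = 0.982.

power ≈ 0.98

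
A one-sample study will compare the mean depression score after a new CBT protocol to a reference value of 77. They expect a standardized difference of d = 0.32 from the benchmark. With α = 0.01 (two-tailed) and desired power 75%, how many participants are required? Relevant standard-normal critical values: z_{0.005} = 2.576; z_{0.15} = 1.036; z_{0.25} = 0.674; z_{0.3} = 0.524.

n = 104

For a one-sample test: n = ((z_{α/2} + z_β) / d)².
z_{α/2} + z_β = 2.576 + 0.674 = 3.250.
n = (3.250 / 0.32)² = 10.156² = 103.15.
Round up.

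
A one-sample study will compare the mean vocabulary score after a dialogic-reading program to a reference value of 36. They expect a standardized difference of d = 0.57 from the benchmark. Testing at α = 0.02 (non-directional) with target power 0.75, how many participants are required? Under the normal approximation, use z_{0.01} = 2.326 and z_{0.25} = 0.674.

For a one-sample test: n = ((z_{α/2} + z_β) / d)².
z_{α/2} + z_β = 2.326 + 0.674 = 3.000.
n = (3.000 / 0.57)² = 5.263² = 27.70.
Round up.

n = 28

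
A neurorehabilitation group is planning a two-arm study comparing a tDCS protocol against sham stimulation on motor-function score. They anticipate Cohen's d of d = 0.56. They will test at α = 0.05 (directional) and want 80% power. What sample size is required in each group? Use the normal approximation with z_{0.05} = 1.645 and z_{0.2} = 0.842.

For two independent groups with equal n: n = 2·((z_{α} + z_β) / d)².
z_{α} + z_β = 1.645 + 0.842 = 2.487.
n = 2 × (2.487 / 0.56)² = 2 × 4.441² = 2 × 19.72 = 39.4.
Round up to the next whole participant.

n = 40 per group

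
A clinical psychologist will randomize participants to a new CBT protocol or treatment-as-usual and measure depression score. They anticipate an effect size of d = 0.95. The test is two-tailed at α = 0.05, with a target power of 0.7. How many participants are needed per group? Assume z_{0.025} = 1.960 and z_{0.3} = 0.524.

For two independent groups with equal n: n = 2·((z_{α/2} + z_β) / d)².
z_{α/2} + z_β = 1.960 + 0.524 = 2.484.
n = 2 × (2.484 / 0.95)² = 2 × 2.615² = 2 × 6.84 = 13.7.
Round up to the next whole participant.

n = 14 per group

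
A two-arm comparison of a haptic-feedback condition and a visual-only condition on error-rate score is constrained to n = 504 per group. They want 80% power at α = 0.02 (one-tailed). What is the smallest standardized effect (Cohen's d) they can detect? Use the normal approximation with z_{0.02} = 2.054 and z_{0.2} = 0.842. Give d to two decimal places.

d_min ≈ 0.18

For two independent groups of n = 504 each: d_min = (z_{α} + z_β)·√(2/n).
z-sum = 2.054 + 0.842 = 2.896.
d_min = 2.896 × √(2/504) = 2.896 × 0.0630 = 0.182.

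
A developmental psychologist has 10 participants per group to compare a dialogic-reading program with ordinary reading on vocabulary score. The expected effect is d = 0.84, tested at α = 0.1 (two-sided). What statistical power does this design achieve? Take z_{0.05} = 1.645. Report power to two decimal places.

For two equal groups, power = Φ(d·√(n/2) − z_{α/2}).
d·√(n/2) = 0.84 × √(10/2) = 0.84 × 2.236 = 1.878.
z_β = 1.878 − 1.645 = 0.233.
Power = Φ(0.233) = 0.592.

power ≈ 0.59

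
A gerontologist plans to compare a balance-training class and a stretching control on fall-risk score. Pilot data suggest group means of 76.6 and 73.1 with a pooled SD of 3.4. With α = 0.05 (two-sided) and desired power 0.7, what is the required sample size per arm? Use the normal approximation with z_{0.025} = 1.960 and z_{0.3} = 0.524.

n = 12 per group

Cohen's d = |M₁ − M₂| / SD_pooled = |76.6 − 73.1| / 3.4 = 3.5 / 3.4 = 1.029.
For two independent groups with equal n: n = 2·((z_{α/2} + z_β) / d)².
z_{α/2} + z_β = 1.960 + 0.524 = 2.484.
n = 2 × (2.484 / 1.029)² = 2 × 2.414² = 2 × 5.83 = 11.7.
Round up to the next whole participant.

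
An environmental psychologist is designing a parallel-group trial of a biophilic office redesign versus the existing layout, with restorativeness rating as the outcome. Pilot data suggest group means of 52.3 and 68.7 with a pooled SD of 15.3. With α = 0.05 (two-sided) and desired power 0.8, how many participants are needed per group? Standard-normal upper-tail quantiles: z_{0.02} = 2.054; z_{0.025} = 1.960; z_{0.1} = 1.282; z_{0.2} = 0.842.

Cohen's d = |M₁ − M₂| / SD_pooled = |52.3 − 68.7| / 15.3 = 16.4 / 15.3 = 1.072.
For two independent groups with equal n: n = 2·((z_{α/2} + z_β) / d)².
z_{α/2} + z_β = 1.960 + 0.842 = 2.802.
n = 2 × (2.802 / 1.072)² = 2 × 2.614² = 2 × 6.83 = 13.7.
Round up to the next whole participant.

n = 14 per group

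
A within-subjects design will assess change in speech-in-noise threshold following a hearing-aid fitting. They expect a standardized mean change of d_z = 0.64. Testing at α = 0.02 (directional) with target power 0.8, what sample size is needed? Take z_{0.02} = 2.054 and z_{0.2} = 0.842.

n = 21 pairs

For a paired (one-sample on differences) test: n = ((z_{α} + z_β) / d)².
z_{α} + z_β = 2.054 + 0.842 = 2.896.
n = (2.896 / 0.64)² = 4.525² = 20.48.
Round up.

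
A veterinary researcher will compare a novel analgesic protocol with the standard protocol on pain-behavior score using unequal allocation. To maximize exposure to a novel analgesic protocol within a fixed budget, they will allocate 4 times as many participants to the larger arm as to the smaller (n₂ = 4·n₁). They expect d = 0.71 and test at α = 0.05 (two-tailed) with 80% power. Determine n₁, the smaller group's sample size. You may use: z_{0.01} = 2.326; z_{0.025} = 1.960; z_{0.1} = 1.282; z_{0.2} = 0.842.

With allocation ratio k = n₂/n₁ = 4, Var(x̄₁−x̄₂) = σ²(1/n₁ + 1/(k·n₁)) = σ²·(k+1)/(k·n₁).
So n₁ = (1 + 1/k)·((z_{α/2} + z_β)/d)² = 1.250 × (2.802/0.71)².
n₁ = 1.250 × 15.57 = 19.5.
Round up: n₁ = 20, giving n₂ = 4 × 20 = 80.

n₁ = 20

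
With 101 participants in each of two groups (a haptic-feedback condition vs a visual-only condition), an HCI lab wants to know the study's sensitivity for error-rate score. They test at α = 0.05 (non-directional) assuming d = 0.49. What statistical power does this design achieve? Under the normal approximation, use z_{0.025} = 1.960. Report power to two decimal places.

For two equal groups, power = Φ(d·√(n/2) − z_{α/2}).
d·√(n/2) = 0.49 × √(101/2) = 0.49 × 7.106 = 3.482.
z_β = 3.482 − 1.960 = 1.522.
Power = Φ(1.522) = 0.936.

power ≈ 0.94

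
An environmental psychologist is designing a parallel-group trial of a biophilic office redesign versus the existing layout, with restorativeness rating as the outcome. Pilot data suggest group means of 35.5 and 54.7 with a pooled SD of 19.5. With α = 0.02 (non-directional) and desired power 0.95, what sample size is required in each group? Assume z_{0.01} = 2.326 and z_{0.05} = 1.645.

Cohen's d = |M₁ − M₂| / SD_pooled = |35.5 − 54.7| / 19.5 = 19.2 / 19.5 = 0.985.
For two independent groups with equal n: n = 2·((z_{α/2} + z_β) / d)².
z_{α/2} + z_β = 2.326 + 1.645 = 3.971.
n = 2 × (3.971 / 0.985)² = 2 × 4.031² = 2 × 16.25 = 32.5.
Round up to the next whole participant.

n = 33 per group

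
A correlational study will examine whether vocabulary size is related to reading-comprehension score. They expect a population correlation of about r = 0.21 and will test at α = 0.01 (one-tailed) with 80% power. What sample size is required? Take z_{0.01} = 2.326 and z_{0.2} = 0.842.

n = 224

Fisher's z: C = ½·ln((1+r)/(1−r)) = ½·ln(1.5316) = 0.2132.
n = ((z_{α} + z_β)/C)² + 3.
(2.326 + 0.842) / 0.2132 = 3.168 / 0.2132 = 14.859.
n = 14.859² + 3 = 220.80 + 3 = 223.8.
Round up.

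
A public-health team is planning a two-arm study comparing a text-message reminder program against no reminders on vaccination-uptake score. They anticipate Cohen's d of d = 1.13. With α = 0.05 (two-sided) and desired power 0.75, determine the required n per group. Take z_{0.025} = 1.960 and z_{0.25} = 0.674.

n = 11 per group

For two independent groups with equal n: n = 2·((z_{α/2} + z_β) / d)².
z_{α/2} + z_β = 1.960 + 0.674 = 2.634.
n = 2 × (2.634 / 1.13)² = 2 × 2.331² = 2 × 5.43 = 10.9.
Round up to the next whole participant.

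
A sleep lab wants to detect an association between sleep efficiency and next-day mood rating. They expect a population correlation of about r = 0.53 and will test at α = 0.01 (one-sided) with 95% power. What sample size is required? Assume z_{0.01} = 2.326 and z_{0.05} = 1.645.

n = 49

Fisher's z: C = ½·ln((1+r)/(1−r)) = ½·ln(3.2553) = 0.5901.
n = ((z_{α} + z_β)/C)² + 3.
(2.326 + 1.645) / 0.5901 = 3.971 / 0.5901 = 6.729.
n = 6.729² + 3 = 45.28 + 3 = 48.3.
Round up.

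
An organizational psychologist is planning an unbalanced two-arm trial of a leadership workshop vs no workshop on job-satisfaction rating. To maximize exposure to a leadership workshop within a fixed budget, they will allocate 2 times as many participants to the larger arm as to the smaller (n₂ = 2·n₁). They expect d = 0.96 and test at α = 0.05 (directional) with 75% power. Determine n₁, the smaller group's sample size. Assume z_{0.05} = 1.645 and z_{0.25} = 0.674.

n₁ = 9

With allocation ratio k = n₂/n₁ = 2, Var(x̄₁−x̄₂) = σ²(1/n₁ + 1/(k·n₁)) = σ²·(k+1)/(k·n₁).
So n₁ = (1 + 1/k)·((z_{α} + z_β)/d)² = 1.500 × (2.319/0.96)².
n₁ = 1.500 × 5.84 = 8.8.
Round up: n₁ = 9, giving n₂ = 2 × 9 = 18.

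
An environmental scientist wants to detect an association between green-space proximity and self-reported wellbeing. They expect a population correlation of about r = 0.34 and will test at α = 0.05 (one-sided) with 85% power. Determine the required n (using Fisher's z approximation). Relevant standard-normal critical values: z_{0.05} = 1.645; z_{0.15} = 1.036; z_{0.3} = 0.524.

Fisher's z: C = ½·ln((1+r)/(1−r)) = ½·ln(2.0303) = 0.3541.
n = ((z_{α} + z_β)/C)² + 3.
(1.645 + 1.036) / 0.3541 = 2.681 / 0.3541 = 7.571.
n = 7.571² + 3 = 57.32 + 3 = 60.3.
Round up.

n = 61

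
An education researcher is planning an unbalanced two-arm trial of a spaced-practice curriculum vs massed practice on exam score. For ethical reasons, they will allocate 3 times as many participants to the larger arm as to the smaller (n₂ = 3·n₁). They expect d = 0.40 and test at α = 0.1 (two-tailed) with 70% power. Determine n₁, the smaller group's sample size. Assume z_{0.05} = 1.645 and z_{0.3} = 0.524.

n₁ = 40

With allocation ratio k = n₂/n₁ = 3, Var(x̄₁−x̄₂) = σ²(1/n₁ + 1/(k·n₁)) = σ²·(k+1)/(k·n₁).
So n₁ = (1 + 1/k)·((z_{α/2} + z_β)/d)² = 1.333 × (2.169/0.40)².
n₁ = 1.333 × 29.40 = 39.2.
Round up: n₁ = 40, giving n₂ = 3 × 40 = 120.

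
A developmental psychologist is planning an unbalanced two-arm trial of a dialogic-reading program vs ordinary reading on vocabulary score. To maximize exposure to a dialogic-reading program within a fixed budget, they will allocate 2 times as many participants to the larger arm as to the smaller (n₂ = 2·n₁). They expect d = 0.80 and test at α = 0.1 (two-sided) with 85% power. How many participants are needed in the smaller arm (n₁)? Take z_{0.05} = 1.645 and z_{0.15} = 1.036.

With allocation ratio k = n₂/n₁ = 2, Var(x̄₁−x̄₂) = σ²(1/n₁ + 1/(k·n₁)) = σ²·(k+1)/(k·n₁).
So n₁ = (1 + 1/k)·((z_{α/2} + z_β)/d)² = 1.500 × (2.681/0.80)².
n₁ = 1.500 × 11.23 = 16.8.
Round up: n₁ = 17, giving n₂ = 2 × 17 = 34.

n₁ = 17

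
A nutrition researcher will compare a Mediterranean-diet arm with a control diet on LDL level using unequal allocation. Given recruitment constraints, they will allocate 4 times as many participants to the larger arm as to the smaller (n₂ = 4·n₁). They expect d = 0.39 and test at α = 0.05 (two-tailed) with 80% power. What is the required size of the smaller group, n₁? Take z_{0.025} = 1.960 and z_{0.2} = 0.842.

With allocation ratio k = n₂/n₁ = 4, Var(x̄₁−x̄₂) = σ²(1/n₁ + 1/(k·n₁)) = σ²·(k+1)/(k·n₁).
So n₁ = (1 + 1/k)·((z_{α/2} + z_β)/d)² = 1.250 × (2.802/0.39)².
n₁ = 1.250 × 51.62 = 64.5.
Round up: n₁ = 65, giving n₂ = 4 × 65 = 260.

n₁ = 65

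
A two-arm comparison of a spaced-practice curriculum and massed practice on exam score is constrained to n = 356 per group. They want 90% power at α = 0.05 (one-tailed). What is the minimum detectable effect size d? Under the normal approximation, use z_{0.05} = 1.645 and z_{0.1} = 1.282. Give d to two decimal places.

For two independent groups of n = 356 each: d_min = (z_{α} + z_β)·√(2/n).
z-sum = 1.645 + 1.282 = 2.927.
d_min = 2.927 × √(2/356) = 2.927 × 0.0750 = 0.219.

d_min ≈ 0.22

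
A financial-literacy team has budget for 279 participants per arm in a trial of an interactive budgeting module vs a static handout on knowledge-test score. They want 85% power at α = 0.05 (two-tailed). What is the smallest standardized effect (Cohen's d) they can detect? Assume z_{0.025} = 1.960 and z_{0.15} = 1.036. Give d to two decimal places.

d_min ≈ 0.25

For two independent groups of n = 279 each: d_min = (z_{α/2} + z_β)·√(2/n).
z-sum = 1.960 + 1.036 = 2.996.
d_min = 2.996 × √(2/279) = 2.996 × 0.0847 = 0.254.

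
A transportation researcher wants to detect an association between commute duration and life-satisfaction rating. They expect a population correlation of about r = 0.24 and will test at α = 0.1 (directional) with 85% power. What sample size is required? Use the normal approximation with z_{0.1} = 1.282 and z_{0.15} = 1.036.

n = 93

Fisher's z: C = ½·ln((1+r)/(1−r)) = ½·ln(1.6316) = 0.2448.
n = ((z_{α} + z_β)/C)² + 3.
(1.282 + 1.036) / 0.2448 = 2.318 / 0.2448 = 9.469.
n = 9.469² + 3 = 89.66 + 3 = 92.7.
Round up.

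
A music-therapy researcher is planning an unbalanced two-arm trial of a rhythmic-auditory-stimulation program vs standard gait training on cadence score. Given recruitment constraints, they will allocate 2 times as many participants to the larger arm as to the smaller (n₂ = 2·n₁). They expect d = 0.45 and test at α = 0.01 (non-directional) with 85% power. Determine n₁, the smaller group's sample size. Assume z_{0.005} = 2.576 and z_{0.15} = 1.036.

With allocation ratio k = n₂/n₁ = 2, Var(x̄₁−x̄₂) = σ²(1/n₁ + 1/(k·n₁)) = σ²·(k+1)/(k·n₁).
So n₁ = (1 + 1/k)·((z_{α/2} + z_β)/d)² = 1.500 × (3.612/0.45)².
n₁ = 1.500 × 64.43 = 96.6.
Round up: n₁ = 97, giving n₂ = 2 × 97 = 194.

n₁ = 97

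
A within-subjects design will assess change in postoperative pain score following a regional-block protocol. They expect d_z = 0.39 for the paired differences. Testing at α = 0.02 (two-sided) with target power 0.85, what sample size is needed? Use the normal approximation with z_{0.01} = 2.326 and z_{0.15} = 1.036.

n = 75 pairs

For a paired (one-sample on differences) test: n = ((z_{α/2} + z_β) / d)².
z_{α/2} + z_β = 2.326 + 1.036 = 3.362.
n = (3.362 / 0.39)² = 8.621² = 74.31.
Round up.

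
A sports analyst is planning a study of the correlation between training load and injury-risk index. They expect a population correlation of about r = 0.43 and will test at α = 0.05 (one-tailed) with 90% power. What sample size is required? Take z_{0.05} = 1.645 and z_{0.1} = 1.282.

n = 44

Fisher's z: C = ½·ln((1+r)/(1−r)) = ½·ln(2.5088) = 0.4599.
n = ((z_{α} + z_β)/C)² + 3.
(1.645 + 1.282) / 0.4599 = 2.927 / 0.4599 = 6.364.
n = 6.364² + 3 = 40.51 + 3 = 43.5.
Round up.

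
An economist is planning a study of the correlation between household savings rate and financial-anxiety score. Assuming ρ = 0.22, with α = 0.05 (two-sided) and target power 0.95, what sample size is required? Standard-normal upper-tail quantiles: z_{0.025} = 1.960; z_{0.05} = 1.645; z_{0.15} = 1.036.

n = 263

Fisher's z: C = ½·ln((1+r)/(1−r)) = ½·ln(1.5641) = 0.2237.
n = ((z_{α/2} + z_β)/C)² + 3.
(1.960 + 1.645) / 0.2237 = 3.605 / 0.2237 = 16.115.
n = 16.115² + 3 = 259.70 + 3 = 262.7.
Round up.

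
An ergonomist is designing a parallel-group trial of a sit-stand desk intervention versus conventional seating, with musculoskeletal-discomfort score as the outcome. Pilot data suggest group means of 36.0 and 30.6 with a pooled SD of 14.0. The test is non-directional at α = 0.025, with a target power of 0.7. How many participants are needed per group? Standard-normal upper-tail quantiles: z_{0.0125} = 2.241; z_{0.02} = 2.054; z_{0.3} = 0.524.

n = 103 per group

Cohen's d = |M₁ − M₂| / SD_pooled = |36.0 − 30.6| / 14.0 = 5.4 / 14.0 = 0.386.
For two independent groups with equal n: n = 2·((z_{α/2} + z_β) / d)².
z_{α/2} + z_β = 2.241 + 0.524 = 2.765.
n = 2 × (2.765 / 0.386)² = 2 × 7.163² = 2 × 51.31 = 102.6.
Round up to the next whole participant.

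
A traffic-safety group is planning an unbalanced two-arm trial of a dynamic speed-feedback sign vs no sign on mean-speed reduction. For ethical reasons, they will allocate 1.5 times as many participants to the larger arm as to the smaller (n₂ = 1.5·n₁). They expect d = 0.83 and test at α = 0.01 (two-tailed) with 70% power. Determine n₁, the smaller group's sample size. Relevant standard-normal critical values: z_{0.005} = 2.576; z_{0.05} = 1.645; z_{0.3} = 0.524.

With allocation ratio k = n₂/n₁ = 1.5, Var(x̄₁−x̄₂) = σ²(1/n₁ + 1/(k·n₁)) = σ²·(k+1)/(k·n₁).
So n₁ = (1 + 1/k)·((z_{α/2} + z_β)/d)² = 1.667 × (3.100/0.83)².
n₁ = 1.667 × 13.95 = 23.2.
Round up: n₁ = 24, giving n₂ = 1.5 × 24 = 36.

n₁ = 24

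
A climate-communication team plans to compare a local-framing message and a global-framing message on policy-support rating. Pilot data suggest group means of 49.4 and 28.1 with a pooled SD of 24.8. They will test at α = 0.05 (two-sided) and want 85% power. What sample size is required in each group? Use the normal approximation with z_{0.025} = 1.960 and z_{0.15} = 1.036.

n = 25 per group

Cohen's d = |M₁ − M₂| / SD_pooled = |49.4 − 28.1| / 24.8 = 21.3 / 24.8 = 0.859.
For two independent groups with equal n: n = 2·((z_{α/2} + z_β) / d)².
z_{α/2} + z_β = 1.960 + 1.036 = 2.996.
n = 2 × (2.996 / 0.859)² = 2 × 3.488² = 2 × 12.16 = 24.3.
Round up to the next whole participant.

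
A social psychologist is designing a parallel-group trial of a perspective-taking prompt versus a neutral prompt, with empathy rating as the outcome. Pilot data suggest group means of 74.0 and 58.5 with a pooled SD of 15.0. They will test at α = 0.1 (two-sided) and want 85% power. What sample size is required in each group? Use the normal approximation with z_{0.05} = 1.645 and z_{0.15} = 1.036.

Cohen's d = |M₁ − M₂| / SD_pooled = |74.0 − 58.5| / 15.0 = 15.5 / 15.0 = 1.033.
For two independent groups with equal n: n = 2·((z_{α/2} + z_β) / d)².
z_{α/2} + z_β = 1.645 + 1.036 = 2.681.
n = 2 × (2.681 / 1.033)² = 2 × 2.595² = 2 × 6.74 = 13.5.
Round up to the next whole participant.

n = 14 per group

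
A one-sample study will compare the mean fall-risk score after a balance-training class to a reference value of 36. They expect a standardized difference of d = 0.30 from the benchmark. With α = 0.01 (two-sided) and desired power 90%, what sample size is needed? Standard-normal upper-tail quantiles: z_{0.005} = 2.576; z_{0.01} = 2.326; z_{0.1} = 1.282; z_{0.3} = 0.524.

n = 166

For a one-sample test: n = ((z_{α/2} + z_β) / d)².
z_{α/2} + z_β = 2.576 + 1.282 = 3.858.
n = (3.858 / 0.30)² = 12.860² = 165.38.
Round up.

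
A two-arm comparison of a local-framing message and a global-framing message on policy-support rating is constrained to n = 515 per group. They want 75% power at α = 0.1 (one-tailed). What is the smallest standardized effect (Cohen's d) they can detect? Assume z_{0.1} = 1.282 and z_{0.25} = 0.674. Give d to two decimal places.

For two independent groups of n = 515 each: d_min = (z_{α} + z_β)·√(2/n).
z-sum = 1.282 + 0.674 = 1.956.
d_min = 1.956 × √(2/515) = 1.956 × 0.0623 = 0.122.

d_min ≈ 0.12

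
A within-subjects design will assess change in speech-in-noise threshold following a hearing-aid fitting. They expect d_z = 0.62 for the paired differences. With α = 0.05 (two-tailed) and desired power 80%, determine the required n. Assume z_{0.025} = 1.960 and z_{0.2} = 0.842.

For a paired (one-sample on differences) test: n = ((z_{α/2} + z_β) / d)².
z_{α/2} + z_β = 1.960 + 0.842 = 2.802.
n = (2.802 / 0.62)² = 4.519² = 20.42.
Round up.

n = 21 pairs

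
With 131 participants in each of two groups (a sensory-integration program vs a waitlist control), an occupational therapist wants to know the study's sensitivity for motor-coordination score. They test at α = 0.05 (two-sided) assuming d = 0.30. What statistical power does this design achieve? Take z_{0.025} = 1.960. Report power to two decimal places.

power ≈ 0.68

For two equal groups, power = Φ(d·√(n/2) − z_{α/2}).
d·√(n/2) = 0.30 × √(131/2) = 0.30 × 8.093 = 2.428.
z_β = 2.428 − 1.960 = 0.468.
Power = Φ(0.468) = 0.680.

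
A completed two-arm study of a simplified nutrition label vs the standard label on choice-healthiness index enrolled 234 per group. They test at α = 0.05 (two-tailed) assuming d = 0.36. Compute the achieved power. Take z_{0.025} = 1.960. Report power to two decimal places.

For two equal groups, power = Φ(d·√(n/2) − z_{α/2}).
d·√(n/2) = 0.36 × √(234/2) = 0.36 × 10.817 = 3.894.
z_β = 3.894 − 1.960 = 1.934.
Power = Φ(1.934) = 0.973.

power ≈ 0.97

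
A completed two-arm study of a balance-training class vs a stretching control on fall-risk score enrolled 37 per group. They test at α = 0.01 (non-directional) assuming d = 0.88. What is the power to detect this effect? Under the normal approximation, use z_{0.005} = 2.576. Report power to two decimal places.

For two equal groups, power = Φ(d·√(n/2) − z_{α/2}).
d·√(n/2) = 0.88 × √(37/2) = 0.88 × 4.301 = 3.785.
z_β = 3.785 − 2.576 = 1.209.
Power = Φ(1.209) = 0.887.

power ≈ 0.89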